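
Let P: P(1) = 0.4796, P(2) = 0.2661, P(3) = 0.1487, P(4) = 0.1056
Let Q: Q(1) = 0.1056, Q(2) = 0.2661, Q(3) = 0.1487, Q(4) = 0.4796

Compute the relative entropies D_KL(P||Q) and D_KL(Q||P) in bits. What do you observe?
D_KL(P||Q) = 0.8165 bits, D_KL(Q||P) = 0.8165 bits. The two directions give the same value here, because Q is a self-inverse relabeling of P; in general KL divergence is asymmetric.

D_KL(P||Q) = Σ P(x) log₂(P(x)/Q(x))

Computing term by term:
  P(1)·log₂(P(1)/Q(1)) = 0.4796·log₂(0.4796/0.1056) = 1.04707
  P(2)·log₂(P(2)/Q(2)) = 0.2661·log₂(0.2661/0.2661) = 0.00000
  P(3)·log₂(P(3)/Q(3)) = 0.1487·log₂(0.1487/0.1487) = 0.00000
  P(4)·log₂(P(4)/Q(4)) = 0.1056·log₂(0.1056/0.4796) = -0.23055

D_KL(P||Q) = 1.04707 + 0.00000 + 0.00000 - 0.23055 = 0.81652 ≈ 0.8165 bits

D_KL(Q||P) = Σ Q(x) log₂(Q(x)/P(x))

Computing term by term:
  Q(1)·log₂(Q(1)/P(1)) = 0.1056·log₂(0.1056/0.4796) = -0.23055
  Q(2)·log₂(Q(2)/P(2)) = 0.2661·log₂(0.2661/0.2661) = 0.00000
  Q(3)·log₂(Q(3)/P(3)) = 0.1487·log₂(0.1487/0.1487) = 0.00000
  Q(4)·log₂(Q(4)/P(4)) = 0.4796·log₂(0.4796/0.1056) = 1.04707

D_KL(Q||P) = -0.23055 + 0.00000 + 0.00000 + 1.04707 = 0.81652 ≈ 0.8165 bits

These ARE equal here. Q is P with outcomes relabeled (Q(1) = P(4), Q(4) = P(1)) by a relabeling that is its own inverse, so the two sums contain exactly the same terms in a different order. This is a special case — KL divergence is not symmetric in general: D_KL(P||Q) ≠ D_KL(Q||P) for most P, Q.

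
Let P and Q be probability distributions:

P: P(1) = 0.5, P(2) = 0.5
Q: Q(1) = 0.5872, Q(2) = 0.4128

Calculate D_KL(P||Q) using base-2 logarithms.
0.0223 bits

D_KL(P||Q) = Σ P(x) log₂(P(x)/Q(x))

Computing term by term:
  P(1)·log₂(P(1)/Q(1)) = 0.5·log₂(0.5/0.5872) = -0.11596
  P(2)·log₂(P(2)/Q(2)) = 0.5·log₂(0.5/0.4128) = 0.13824

D_KL(P||Q) = -0.11596 + 0.13824 = 0.02228 ≈ 0.0223 bits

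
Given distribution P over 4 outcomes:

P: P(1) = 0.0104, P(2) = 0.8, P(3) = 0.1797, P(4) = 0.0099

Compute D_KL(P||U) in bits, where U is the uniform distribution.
1.1630 bits

U(i) = 1/4 for all i

D_KL(P||U) = Σ P(x) log₂(P(x) / (1/4))
           = Σ P(x) log₂(P(x)) + log₂(4)
           = log₂(4) - H(P)

H(P) = -Σ P(x) log₂(P(x)):
  -P(1)·log₂(P(1)) = -(0.0104)·log₂(0.0104) = 0.06851
  -P(2)·log₂(P(2)) = -(0.8)·log₂(0.8) = 0.25754
  -P(3)·log₂(P(3)) = -(0.1797)·log₂(0.1797) = 0.44500
  -P(4)·log₂(P(4)) = -(0.0099)·log₂(0.0099) = 0.06592
H(P) = 0.06851 + 0.25754 + 0.44500 + 0.06592 = 0.83697 bits

log₂(4) = 2.00000 bits

D_KL(P||U) = 2.00000 - 0.83697 = 1.16303 ≈ 1.1630 bits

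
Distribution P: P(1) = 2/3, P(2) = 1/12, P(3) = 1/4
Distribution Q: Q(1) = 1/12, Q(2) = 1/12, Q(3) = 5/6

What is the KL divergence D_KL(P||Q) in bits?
1.5658 bits

D_KL(P||Q) = Σ P(x) log₂(P(x)/Q(x))

Computing term by term:
  P(1)·log₂(P(1)/Q(1)) = (2/3)·log₂((2/3)/(1/12)) = 2.00000
  P(2)·log₂(P(2)/Q(2)) = (1/12)·log₂((1/12)/(1/12)) = 0.00000
  P(3)·log₂(P(3)/Q(3)) = (1/4)·log₂((1/4)/(5/6)) = -0.43424

D_KL(P||Q) = 2.00000 + 0.00000 - 0.43424 = 1.56576 ≈ 1.5658 bits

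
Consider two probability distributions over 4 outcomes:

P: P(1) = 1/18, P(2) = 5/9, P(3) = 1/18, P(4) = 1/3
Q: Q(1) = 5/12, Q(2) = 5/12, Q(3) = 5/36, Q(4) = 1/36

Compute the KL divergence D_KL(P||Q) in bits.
1.1906 bits

D_KL(P||Q) = Σ P(x) log₂(P(x)/Q(x))

Computing term by term:
  P(1)·log₂(P(1)/Q(1)) = (1/18)·log₂((1/18)/(5/12)) = -0.16149
  P(2)·log₂(P(2)/Q(2)) = (5/9)·log₂((5/9)/(5/12)) = 0.23058
  P(3)·log₂(P(3)/Q(3)) = (1/18)·log₂((1/18)/(5/36)) = -0.07344
  P(4)·log₂(P(4)/Q(4)) = (1/3)·log₂((1/3)/(1/36)) = 1.19499

D_KL(P||Q) = -0.16149 + 0.23058 - 0.07344 + 1.19499 = 1.19064 ≈ 1.1906 bits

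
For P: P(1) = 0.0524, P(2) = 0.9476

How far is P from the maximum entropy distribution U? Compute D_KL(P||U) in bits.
0.7035 bits

U(i) = 1/2 for all i

D_KL(P||U) = Σ P(x) log₂(P(x) / (1/2))
           = Σ P(x) log₂(P(x)) + log₂(2)
           = log₂(2) - H(P)

H(P) = -Σ P(x) log₂(P(x)):
  -P(1)·log₂(P(1)) = -(0.0524)·log₂(0.0524) = 0.22292
  -P(2)·log₂(P(2)) = -(0.9476)·log₂(0.9476) = 0.07358
H(P) = 0.22292 + 0.07358 = 0.29650 bits

log₂(2) = 1.00000 bits

D_KL(P||U) = 1.00000 - 0.29650 = 0.70350 ≈ 0.7035 bits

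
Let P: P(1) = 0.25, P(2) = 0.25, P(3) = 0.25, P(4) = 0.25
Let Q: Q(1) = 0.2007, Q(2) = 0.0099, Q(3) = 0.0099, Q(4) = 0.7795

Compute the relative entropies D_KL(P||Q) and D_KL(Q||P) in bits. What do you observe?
D_KL(P||Q) = 1.9982 bits, D_KL(Q||P) = 1.1230 bits. The two directions give different values (D_KL(P||Q) exceeds D_KL(Q||P) by 0.8752 bits): KL divergence is asymmetric.

D_KL(P||Q) = Σ P(x) log₂(P(x)/Q(x))

Computing term by term:
  P(1)·log₂(P(1)/Q(1)) = 0.25·log₂(0.25/0.2007) = 0.07922
  P(2)·log₂(P(2)/Q(2)) = 0.25·log₂(0.25/0.0099) = 1.16459
  P(3)·log₂(P(3)/Q(3)) = 0.25·log₂(0.25/0.0099) = 1.16459
  P(4)·log₂(P(4)/Q(4)) = 0.25·log₂(0.25/0.7795) = -0.41016

D_KL(P||Q) = 0.07922 + 1.16459 + 1.16459 - 0.41016 = 1.99824 ≈ 1.9982 bits

D_KL(Q||P) = Σ Q(x) log₂(Q(x)/P(x))

Computing term by term:
  Q(1)·log₂(Q(1)/P(1)) = 0.2007·log₂(0.2007/0.25) = -0.06360
  Q(2)·log₂(Q(2)/P(2)) = 0.0099·log₂(0.0099/0.25) = -0.04612
  Q(3)·log₂(Q(3)/P(3)) = 0.0099·log₂(0.0099/0.25) = -0.04612
  Q(4)·log₂(Q(4)/P(4)) = 0.7795·log₂(0.7795/0.25) = 1.27886

D_KL(Q||P) = -0.06360 - 0.04612 - 0.04612 + 1.27886 = 1.12302 ≈ 1.1230 bits

These are NOT equal (difference: 0.8752 bits). KL divergence is asymmetric: D_KL(P||Q) ≠ D_KL(Q||P) in general.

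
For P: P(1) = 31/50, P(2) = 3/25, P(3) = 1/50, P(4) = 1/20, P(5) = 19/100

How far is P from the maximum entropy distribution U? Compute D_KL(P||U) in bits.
0.7431 bits

U(i) = 1/5 for all i

D_KL(P||U) = Σ P(x) log₂(P(x) / (1/5))
           = Σ P(x) log₂(P(x)) + log₂(5)
           = log₂(5) - H(P)

H(P) = -Σ P(x) log₂(P(x)):
  -P(1)·log₂(P(1)) = -(31/50)·log₂(31/50) = 0.42759
  -P(2)·log₂(P(2)) = -(3/25)·log₂(3/25) = 0.36707
  -P(3)·log₂(P(3)) = -(1/50)·log₂(1/50) = 0.11288
  -P(4)·log₂(P(4)) = -(1/20)·log₂(1/20) = 0.21610
  -P(5)·log₂(P(5)) = -(19/100)·log₂(19/100) = 0.45523
H(P) = 0.42759 + 0.36707 + 0.11288 + 0.21610 + 0.45523 = 1.57887 bits

log₂(5) = 2.32193 bits

D_KL(P||U) = 2.32193 - 1.57887 = 0.74306 ≈ 0.7431 bits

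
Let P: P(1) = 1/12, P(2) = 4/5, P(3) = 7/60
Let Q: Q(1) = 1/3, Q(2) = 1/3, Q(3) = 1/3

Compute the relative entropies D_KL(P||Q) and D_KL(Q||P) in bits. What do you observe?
D_KL(P||Q) = 0.6671 bits, D_KL(Q||P) = 0.7505 bits. The two directions give different values (D_KL(Q||P) exceeds D_KL(P||Q) by 0.0834 bits): KL divergence is asymmetric.

D_KL(P||Q) = Σ P(x) log₂(P(x)/Q(x))

Computing term by term:
  P(1)·log₂(P(1)/Q(1)) = (1/12)·log₂((1/12)/(1/3)) = -0.16667
  P(2)·log₂(P(2)/Q(2)) = (4/5)·log₂((4/5)/(1/3)) = 1.01043
  P(3)·log₂(P(3)/Q(3)) = (7/60)·log₂((7/60)/(1/3)) = -0.17670

D_KL(P||Q) = -0.16667 + 1.01043 - 0.17670 = 0.66706 ≈ 0.6671 bits

D_KL(Q||P) = Σ Q(x) log₂(Q(x)/P(x))

Computing term by term:
  Q(1)·log₂(Q(1)/P(1)) = (1/3)·log₂((1/3)/(1/12)) = 0.66667
  Q(2)·log₂(Q(2)/P(2)) = (1/3)·log₂((1/3)/(4/5)) = -0.42101
  Q(3)·log₂(Q(3)/P(3)) = (1/3)·log₂((1/3)/(7/60)) = 0.50486

D_KL(Q||P) = 0.66667 - 0.42101 + 0.50486 = 0.75052 ≈ 0.7505 bits

These are NOT equal (difference: 0.0834 bits). KL divergence is asymmetric: D_KL(P||Q) ≠ D_KL(Q||P) in general.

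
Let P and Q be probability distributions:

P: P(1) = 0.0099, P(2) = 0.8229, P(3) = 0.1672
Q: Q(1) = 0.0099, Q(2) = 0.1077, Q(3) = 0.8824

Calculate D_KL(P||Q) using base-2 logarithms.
2.0129 bits

D_KL(P||Q) = Σ P(x) log₂(P(x)/Q(x))

Computing term by term:
  P(1)·log₂(P(1)/Q(1)) = 0.0099·log₂(0.0099/0.0099) = 0.00000
  P(2)·log₂(P(2)/Q(2)) = 0.8229·log₂(0.8229/0.1077) = 2.41414
  P(3)·log₂(P(3)/Q(3)) = 0.1672·log₂(0.1672/0.8824) = -0.40126

D_KL(P||Q) = 0.00000 + 2.41414 - 0.40126 = 2.01288 ≈ 2.0129 bits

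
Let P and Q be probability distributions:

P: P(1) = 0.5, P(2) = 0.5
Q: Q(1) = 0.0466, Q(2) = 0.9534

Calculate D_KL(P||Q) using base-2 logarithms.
1.2462 bits

D_KL(P||Q) = Σ P(x) log₂(P(x)/Q(x))

Computing term by term:
  P(1)·log₂(P(1)/Q(1)) = 0.5·log₂(0.5/0.0466) = 1.71176
  P(2)·log₂(P(2)/Q(2)) = 0.5·log₂(0.5/0.9534) = -0.46558

D_KL(P||Q) = 1.71176 - 0.46558 = 1.24618 ≈ 1.2462 bits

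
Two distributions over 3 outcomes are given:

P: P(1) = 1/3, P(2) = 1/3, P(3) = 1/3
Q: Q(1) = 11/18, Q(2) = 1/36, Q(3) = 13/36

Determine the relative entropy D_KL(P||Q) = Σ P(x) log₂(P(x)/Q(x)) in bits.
0.8650 bits

D_KL(P||Q) = Σ P(x) log₂(P(x)/Q(x))

Computing term by term:
  P(1)·log₂(P(1)/Q(1)) = (1/3)·log₂((1/3)/(11/18)) = -0.29149
  P(2)·log₂(P(2)/Q(2)) = (1/3)·log₂((1/3)/(1/36)) = 1.19499
  P(3)·log₂(P(3)/Q(3)) = (1/3)·log₂((1/3)/(13/36)) = -0.03849

D_KL(P||Q) = -0.29149 + 1.19499 - 0.03849 = 0.86501 ≈ 0.8650 bits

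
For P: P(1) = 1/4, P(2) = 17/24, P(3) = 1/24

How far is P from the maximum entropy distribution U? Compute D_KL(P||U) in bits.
0.5415 bits

U(i) = 1/3 for all i

D_KL(P||U) = Σ P(x) log₂(P(x) / (1/3))
           = Σ P(x) log₂(P(x)) + log₂(3)
           = log₂(3) - H(P)

H(P) = -Σ P(x) log₂(P(x)):
  -P(1)·log₂(P(1)) = -(1/4)·log₂(1/4) = 0.50000
  -P(2)·log₂(P(2)) = -(17/24)·log₂(17/24) = 0.35240
  -P(3)·log₂(P(3)) = -(1/24)·log₂(1/24) = 0.19104
H(P) = 0.50000 + 0.35240 + 0.19104 = 1.04344 bits

log₂(3) = 1.58496 bits

D_KL(P||U) = 1.58496 - 1.04344 = 0.54152 ≈ 0.5415 bits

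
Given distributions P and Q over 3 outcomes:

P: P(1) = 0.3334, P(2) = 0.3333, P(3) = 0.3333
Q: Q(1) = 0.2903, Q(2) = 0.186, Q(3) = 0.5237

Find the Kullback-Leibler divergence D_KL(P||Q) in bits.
0.1298 bits

D_KL(P||Q) = Σ P(x) log₂(P(x)/Q(x))

Computing term by term:
  P(1)·log₂(P(1)/Q(1)) = 0.3334·log₂(0.3334/0.2903) = 0.06658
  P(2)·log₂(P(2)/Q(2)) = 0.3333·log₂(0.3333/0.186) = 0.28048
  P(3)·log₂(P(3)/Q(3)) = 0.3333·log₂(0.3333/0.5237) = -0.21728

D_KL(P||Q) = 0.06658 + 0.28048 - 0.21728 = 0.12978 ≈ 0.1298 bits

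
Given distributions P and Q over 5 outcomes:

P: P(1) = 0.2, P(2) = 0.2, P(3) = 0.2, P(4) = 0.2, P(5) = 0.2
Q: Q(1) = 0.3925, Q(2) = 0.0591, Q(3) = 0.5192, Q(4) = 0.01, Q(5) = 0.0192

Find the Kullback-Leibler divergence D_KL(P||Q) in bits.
1.4225 bits

D_KL(P||Q) = Σ P(x) log₂(P(x)/Q(x))

Computing term by term:
  P(1)·log₂(P(1)/Q(1)) = 0.2·log₂(0.2/0.3925) = -0.19454
  P(2)·log₂(P(2)/Q(2)) = 0.2·log₂(0.2/0.0591) = 0.35175
  P(3)·log₂(P(3)/Q(3)) = 0.2·log₂(0.2/0.5192) = -0.27526
  P(4)·log₂(P(4)/Q(4)) = 0.2·log₂(0.2/0.01) = 0.86439
  P(5)·log₂(P(5)/Q(5)) = 0.2·log₂(0.2/0.0192) = 0.67616

D_KL(P||Q) = -0.19454 + 0.35175 - 0.27526 + 0.86439 + 0.67616 = 1.42250 ≈ 1.4225 bits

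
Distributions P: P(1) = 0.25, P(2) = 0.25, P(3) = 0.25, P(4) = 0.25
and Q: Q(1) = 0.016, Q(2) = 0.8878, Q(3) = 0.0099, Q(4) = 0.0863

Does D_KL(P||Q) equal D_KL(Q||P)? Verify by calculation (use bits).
D_KL(P||Q) = 2.0826 bits, D_KL(Q||P) = 1.3812 bits. No — D_KL(P||Q) ≠ D_KL(Q||P) for this pair.

D_KL(P||Q) = Σ P(x) log₂(P(x)/Q(x))

Computing term by term:
  P(1)·log₂(P(1)/Q(1)) = 0.25·log₂(0.25/0.016) = 0.99145
  P(2)·log₂(P(2)/Q(2)) = 0.25·log₂(0.25/0.8878) = -0.45708
  P(3)·log₂(P(3)/Q(3)) = 0.25·log₂(0.25/0.0099) = 1.16459
  P(4)·log₂(P(4)/Q(4)) = 0.25·log₂(0.25/0.0863) = 0.38362

D_KL(P||Q) = 0.99145 - 0.45708 + 1.16459 + 0.38362 = 2.08258 ≈ 2.0826 bits

D_KL(Q||P) = Σ Q(x) log₂(Q(x)/P(x))

Computing term by term:
  Q(1)·log₂(Q(1)/P(1)) = 0.016·log₂(0.016/0.25) = -0.06345
  Q(2)·log₂(Q(2)/P(2)) = 0.8878·log₂(0.8878/0.25) = 1.62317
  Q(3)·log₂(Q(3)/P(3)) = 0.0099·log₂(0.0099/0.25) = -0.04612
  Q(4)·log₂(Q(4)/P(4)) = 0.0863·log₂(0.0863/0.25) = -0.13243

D_KL(Q||P) = -0.06345 + 1.62317 - 0.04612 - 0.13243 = 1.38117 ≈ 1.3812 bits

These are NOT equal (difference: 0.7014 bits). KL divergence is asymmetric: D_KL(P||Q) ≠ D_KL(Q||P) in general.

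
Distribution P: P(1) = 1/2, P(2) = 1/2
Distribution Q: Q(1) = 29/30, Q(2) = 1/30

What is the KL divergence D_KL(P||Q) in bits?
1.4779 bits

D_KL(P||Q) = Σ P(x) log₂(P(x)/Q(x))

Computing term by term:
  P(1)·log₂(P(1)/Q(1)) = (1/2)·log₂((1/2)/(29/30)) = -0.47555
  P(2)·log₂(P(2)/Q(2)) = (1/2)·log₂((1/2)/(1/30)) = 1.95345

D_KL(P||Q) = -0.47555 + 1.95345 = 1.47790 ≈ 1.4779 bits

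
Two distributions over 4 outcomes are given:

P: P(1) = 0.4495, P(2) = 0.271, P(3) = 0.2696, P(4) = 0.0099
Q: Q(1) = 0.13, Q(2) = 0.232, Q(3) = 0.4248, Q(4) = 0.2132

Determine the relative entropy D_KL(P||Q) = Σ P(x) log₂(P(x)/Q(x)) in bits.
0.6446 bits

D_KL(P||Q) = Σ P(x) log₂(P(x)/Q(x))

Computing term by term:
  P(1)·log₂(P(1)/Q(1)) = 0.4495·log₂(0.4495/0.13) = 0.80452
  P(2)·log₂(P(2)/Q(2)) = 0.271·log₂(0.271/0.232) = 0.06075
  P(3)·log₂(P(3)/Q(3)) = 0.2696·log₂(0.2696/0.4248) = -0.17685
  P(4)·log₂(P(4)/Q(4)) = 0.0099·log₂(0.0099/0.2132) = -0.04384

D_KL(P||Q) = 0.80452 + 0.06075 - 0.17685 - 0.04384 = 0.64458 ≈ 0.6446 bits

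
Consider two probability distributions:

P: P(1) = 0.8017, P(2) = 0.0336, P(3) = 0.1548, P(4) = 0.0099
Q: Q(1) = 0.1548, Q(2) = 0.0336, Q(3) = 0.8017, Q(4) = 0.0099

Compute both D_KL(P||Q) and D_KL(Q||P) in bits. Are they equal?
D_KL(P||Q) = 1.5349 bits, D_KL(Q||P) = 1.5349 bits. Yes, in this case they are equal (although KL divergence is not symmetric in general).

D_KL(P||Q) = Σ P(x) log₂(P(x)/Q(x))

Computing term by term:
  P(1)·log₂(P(1)/Q(1)) = 0.8017·log₂(0.8017/0.1548) = 1.90216
  P(2)·log₂(P(2)/Q(2)) = 0.0336·log₂(0.0336/0.0336) = 0.00000
  P(3)·log₂(P(3)/Q(3)) = 0.1548·log₂(0.1548/0.8017) = -0.36729
  P(4)·log₂(P(4)/Q(4)) = 0.0099·log₂(0.0099/0.0099) = 0.00000

D_KL(P||Q) = 1.90216 + 0.00000 - 0.36729 + 0.00000 = 1.53487 ≈ 1.5349 bits

D_KL(Q||P) = Σ Q(x) log₂(Q(x)/P(x))

Computing term by term:
  Q(1)·log₂(Q(1)/P(1)) = 0.1548·log₂(0.1548/0.8017) = -0.36729
  Q(2)·log₂(Q(2)/P(2)) = 0.0336·log₂(0.0336/0.0336) = 0.00000
  Q(3)·log₂(Q(3)/P(3)) = 0.8017·log₂(0.8017/0.1548) = 1.90216
  Q(4)·log₂(Q(4)/P(4)) = 0.0099·log₂(0.0099/0.0099) = 0.00000

D_KL(Q||P) = -0.36729 + 0.00000 + 1.90216 + 0.00000 = 1.53487 ≈ 1.5349 bits

These ARE equal here. Q is P with outcomes relabeled (Q(1) = P(3), Q(3) = P(1)) by a relabeling that is its own inverse, so the two sums contain exactly the same terms in a different order. This is a special case — KL divergence is not symmetric in general: D_KL(P||Q) ≠ D_KL(Q||P) for most P, Q.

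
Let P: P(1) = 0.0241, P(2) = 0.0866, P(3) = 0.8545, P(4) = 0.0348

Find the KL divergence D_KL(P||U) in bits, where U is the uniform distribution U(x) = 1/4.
1.2024 bits

U(i) = 1/4 for all i

D_KL(P||U) = Σ P(x) log₂(P(x) / (1/4))
           = Σ P(x) log₂(P(x)) + log₂(4)
           = log₂(4) - H(P)

H(P) = -Σ P(x) log₂(P(x)):
  -P(1)·log₂(P(1)) = -(0.0241)·log₂(0.0241) = 0.12953
  -P(2)·log₂(P(2)) = -(0.0866)·log₂(0.0866) = 0.30565
  -P(3)·log₂(P(3)) = -(0.8545)·log₂(0.8545) = 0.19384
  -P(4)·log₂(P(4)) = -(0.0348)·log₂(0.0348) = 0.16860
H(P) = 0.12953 + 0.30565 + 0.19384 + 0.16860 = 0.79762 bits

log₂(4) = 2.00000 bits

D_KL(P||U) = 2.00000 - 0.79762 = 1.20238 ≈ 1.2024 bits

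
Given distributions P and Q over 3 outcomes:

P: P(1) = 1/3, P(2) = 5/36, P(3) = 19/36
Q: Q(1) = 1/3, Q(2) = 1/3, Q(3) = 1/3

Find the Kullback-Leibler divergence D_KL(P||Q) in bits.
0.1745 bits

D_KL(P||Q) = Σ P(x) log₂(P(x)/Q(x))

Computing term by term:
  P(1)·log₂(P(1)/Q(1)) = (1/3)·log₂((1/3)/(1/3)) = 0.00000
  P(2)·log₂(P(2)/Q(2)) = (5/36)·log₂((5/36)/(1/3)) = -0.17542
  P(3)·log₂(P(3)/Q(3)) = (19/36)·log₂((19/36)/(1/3)) = 0.34990

D_KL(P||Q) = 0.00000 - 0.17542 + 0.34990 = 0.17448 ≈ 0.1745 bits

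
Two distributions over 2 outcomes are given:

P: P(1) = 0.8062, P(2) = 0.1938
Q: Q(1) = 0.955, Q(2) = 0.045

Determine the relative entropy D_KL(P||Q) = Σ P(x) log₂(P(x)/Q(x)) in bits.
0.2112 bits

D_KL(P||Q) = Σ P(x) log₂(P(x)/Q(x))

Computing term by term:
  P(1)·log₂(P(1)/Q(1)) = 0.8062·log₂(0.8062/0.955) = -0.19701
  P(2)·log₂(P(2)/Q(2)) = 0.1938·log₂(0.1938/0.045) = 0.40825

D_KL(P||Q) = -0.19701 + 0.40825 = 0.21124 ≈ 0.2112 bits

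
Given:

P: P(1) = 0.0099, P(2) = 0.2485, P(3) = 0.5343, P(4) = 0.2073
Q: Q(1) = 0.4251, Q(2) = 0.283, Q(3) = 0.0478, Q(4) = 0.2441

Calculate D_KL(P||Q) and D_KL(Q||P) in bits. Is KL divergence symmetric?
D_KL(P||Q) = 1.7116 bits, D_KL(Q||P) = 2.2500 bits. No, KL divergence is not symmetric.

D_KL(P||Q) = Σ P(x) log₂(P(x)/Q(x))

Computing term by term:
  P(1)·log₂(P(1)/Q(1)) = 0.0099·log₂(0.0099/0.4251) = -0.05370
  P(2)·log₂(P(2)/Q(2)) = 0.2485·log₂(0.2485/0.283) = -0.04661
  P(3)·log₂(P(3)/Q(3)) = 0.5343·log₂(0.5343/0.0478) = 1.86074
  P(4)·log₂(P(4)/Q(4)) = 0.2073·log₂(0.2073/0.2441) = -0.04887

D_KL(P||Q) = -0.05370 - 0.04661 + 1.86074 - 0.04887 = 1.71156 ≈ 1.7116 bits

D_KL(Q||P) = Σ Q(x) log₂(Q(x)/P(x))

Computing term by term:
  Q(1)·log₂(Q(1)/P(1)) = 0.4251·log₂(0.4251/0.0099) = 2.30584
  Q(2)·log₂(Q(2)/P(2)) = 0.283·log₂(0.283/0.2485) = 0.05308
  Q(3)·log₂(Q(3)/P(3)) = 0.0478·log₂(0.0478/0.5343) = -0.16647
  Q(4)·log₂(Q(4)/P(4)) = 0.2441·log₂(0.2441/0.2073) = 0.05755

D_KL(Q||P) = 2.30584 + 0.05308 - 0.16647 + 0.05755 = 2.25000 ≈ 2.2500 bits

These are NOT equal (difference: 0.5384 bits). KL divergence is asymmetric: D_KL(P||Q) ≠ D_KL(Q||P) in general.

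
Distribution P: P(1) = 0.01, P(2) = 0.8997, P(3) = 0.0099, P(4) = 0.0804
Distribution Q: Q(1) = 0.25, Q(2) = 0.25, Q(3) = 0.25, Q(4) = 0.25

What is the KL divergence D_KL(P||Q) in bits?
1.4381 bits

D_KL(P||Q) = Σ P(x) log₂(P(x)/Q(x))

Computing term by term:
  P(1)·log₂(P(1)/Q(1)) = 0.01·log₂(0.01/0.25) = -0.04644
  P(2)·log₂(P(2)/Q(2)) = 0.8997·log₂(0.8997/0.25) = 1.66221
  P(3)·log₂(P(3)/Q(3)) = 0.0099·log₂(0.0099/0.25) = -0.04612
  P(4)·log₂(P(4)/Q(4)) = 0.0804·log₂(0.0804/0.25) = -0.13159

D_KL(P||Q) = -0.04644 + 1.66221 - 0.04612 - 0.13159 = 1.43806 ≈ 1.4381 bits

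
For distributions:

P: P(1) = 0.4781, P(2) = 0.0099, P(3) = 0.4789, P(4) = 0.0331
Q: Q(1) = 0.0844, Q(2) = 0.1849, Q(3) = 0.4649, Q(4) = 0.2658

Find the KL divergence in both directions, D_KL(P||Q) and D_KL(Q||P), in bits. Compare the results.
D_KL(P||Q) = 1.0754 bits, D_KL(Q||P) = 1.3486 bits. D_KL(Q||P) is larger than D_KL(P||Q) by 0.2732 bits; the two directions differ.

D_KL(P||Q) = Σ P(x) log₂(P(x)/Q(x))

Computing term by term:
  P(1)·log₂(P(1)/Q(1)) = 0.4781·log₂(0.4781/0.0844) = 1.19621
  P(2)·log₂(P(2)/Q(2)) = 0.0099·log₂(0.0099/0.1849) = -0.04181
  P(3)·log₂(P(3)/Q(3)) = 0.4789·log₂(0.4789/0.4649) = 0.02050
  P(4)·log₂(P(4)/Q(4)) = 0.0331·log₂(0.0331/0.2658) = -0.09948

D_KL(P||Q) = 1.19621 - 0.04181 + 0.02050 - 0.09948 = 1.07542 ≈ 1.0754 bits

D_KL(Q||P) = Σ Q(x) log₂(Q(x)/P(x))

Computing term by term:
  Q(1)·log₂(Q(1)/P(1)) = 0.0844·log₂(0.0844/0.4781) = -0.21117
  Q(2)·log₂(Q(2)/P(2)) = 0.1849·log₂(0.1849/0.0099) = 0.78086
  Q(3)·log₂(Q(3)/P(3)) = 0.4649·log₂(0.4649/0.4789) = -0.01990
  Q(4)·log₂(Q(4)/P(4)) = 0.2658·log₂(0.2658/0.0331) = 0.79885

D_KL(Q||P) = -0.21117 + 0.78086 - 0.01990 + 0.79885 = 1.34864 ≈ 1.3486 bits

These are NOT equal (difference: 0.2732 bits). KL divergence is asymmetric: D_KL(P||Q) ≠ D_KL(Q||P) in general.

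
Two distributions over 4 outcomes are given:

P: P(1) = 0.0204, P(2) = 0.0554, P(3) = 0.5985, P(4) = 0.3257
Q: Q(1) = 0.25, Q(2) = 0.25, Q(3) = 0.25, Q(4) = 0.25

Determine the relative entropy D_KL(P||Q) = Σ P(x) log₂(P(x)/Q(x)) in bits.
0.6839 bits

D_KL(P||Q) = Σ P(x) log₂(P(x)/Q(x))

Computing term by term:
  P(1)·log₂(P(1)/Q(1)) = 0.0204·log₂(0.0204/0.25) = -0.07375
  P(2)·log₂(P(2)/Q(2)) = 0.0554·log₂(0.0554/0.25) = -0.12044
  P(3)·log₂(P(3)/Q(3)) = 0.5985·log₂(0.5985/0.25) = 0.75376
  P(4)·log₂(P(4)/Q(4)) = 0.3257·log₂(0.3257/0.25) = 0.12429

D_KL(P||Q) = -0.07375 - 0.12044 + 0.75376 + 0.12429 = 0.68386 ≈ 0.6839 bits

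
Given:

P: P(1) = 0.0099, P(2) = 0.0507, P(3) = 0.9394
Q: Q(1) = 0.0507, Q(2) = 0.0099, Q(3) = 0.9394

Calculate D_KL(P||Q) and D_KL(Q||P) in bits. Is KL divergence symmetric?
D_KL(P||Q) = 0.0961 bits, D_KL(Q||P) = 0.0961 bits. The two values coincide for this particular pair, but no — KL divergence is not symmetric in general.

D_KL(P||Q) = Σ P(x) log₂(P(x)/Q(x))

Computing term by term:
  P(1)·log₂(P(1)/Q(1)) = 0.0099·log₂(0.0099/0.0507) = -0.02333
  P(2)·log₂(P(2)/Q(2)) = 0.0507·log₂(0.0507/0.0099) = 0.11947
  P(3)·log₂(P(3)/Q(3)) = 0.9394·log₂(0.9394/0.9394) = 0.00000

D_KL(P||Q) = -0.02333 + 0.11947 + 0.00000 = 0.09614 ≈ 0.0961 bits

D_KL(Q||P) = Σ Q(x) log₂(Q(x)/P(x))

Computing term by term:
  Q(1)·log₂(Q(1)/P(1)) = 0.0507·log₂(0.0507/0.0099) = 0.11947
  Q(2)·log₂(Q(2)/P(2)) = 0.0099·log₂(0.0099/0.0507) = -0.02333
  Q(3)·log₂(Q(3)/P(3)) = 0.9394·log₂(0.9394/0.9394) = 0.00000

D_KL(Q||P) = 0.11947 - 0.02333 + 0.00000 = 0.09614 ≈ 0.0961 bits

These ARE equal here. Q is P with outcomes relabeled (Q(1) = P(2), Q(2) = P(1)) by a relabeling that is its own inverse, so the two sums contain exactly the same terms in a different order. This is a special case — KL divergence is not symmetric in general: D_KL(P||Q) ≠ D_KL(Q||P) for most P, Q.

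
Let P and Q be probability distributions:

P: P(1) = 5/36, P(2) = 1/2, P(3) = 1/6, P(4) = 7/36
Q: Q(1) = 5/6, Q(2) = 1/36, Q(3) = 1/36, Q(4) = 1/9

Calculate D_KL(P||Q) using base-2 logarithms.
2.3138 bits

D_KL(P||Q) = Σ P(x) log₂(P(x)/Q(x))

Computing term by term:
  P(1)·log₂(P(1)/Q(1)) = (5/36)·log₂((5/36)/(5/6)) = -0.35902
  P(2)·log₂(P(2)/Q(2)) = (1/2)·log₂((1/2)/(1/36)) = 2.08496
  P(3)·log₂(P(3)/Q(3)) = (1/6)·log₂((1/6)/(1/36)) = 0.43083
  P(4)·log₂(P(4)/Q(4)) = (7/36)·log₂((7/36)/(1/9)) = 0.15699

D_KL(P||Q) = -0.35902 + 2.08496 + 0.43083 + 0.15699 = 2.31376 ≈ 2.3138 bits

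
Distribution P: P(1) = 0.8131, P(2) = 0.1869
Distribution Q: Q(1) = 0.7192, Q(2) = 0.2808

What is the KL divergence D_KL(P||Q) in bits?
0.0342 bits

D_KL(P||Q) = Σ P(x) log₂(P(x)/Q(x))

Computing term by term:
  P(1)·log₂(P(1)/Q(1)) = 0.8131·log₂(0.8131/0.7192) = 0.14395
  P(2)·log₂(P(2)/Q(2)) = 0.1869·log₂(0.1869/0.2808) = -0.10976

D_KL(P||Q) = 0.14395 - 0.10976 = 0.03419 ≈ 0.0342 bits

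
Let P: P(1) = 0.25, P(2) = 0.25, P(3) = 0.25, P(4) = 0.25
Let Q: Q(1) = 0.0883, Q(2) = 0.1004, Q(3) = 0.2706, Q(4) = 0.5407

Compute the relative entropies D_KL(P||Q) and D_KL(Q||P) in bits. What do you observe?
D_KL(P||Q) = 0.3976 bits, D_KL(Q||P) = 0.3679 bits. The two directions give different values (D_KL(P||Q) exceeds D_KL(Q||P) by 0.0297 bits): KL divergence is asymmetric.

D_KL(P||Q) = Σ P(x) log₂(P(x)/Q(x))

Computing term by term:
  P(1)·log₂(P(1)/Q(1)) = 0.25·log₂(0.25/0.0883) = 0.37536
  P(2)·log₂(P(2)/Q(2)) = 0.25·log₂(0.25/0.1004) = 0.32904
  P(3)·log₂(P(3)/Q(3)) = 0.25·log₂(0.25/0.2706) = -0.02856
  P(4)·log₂(P(4)/Q(4)) = 0.25·log₂(0.25/0.5407) = -0.27823

D_KL(P||Q) = 0.37536 + 0.32904 - 0.02856 - 0.27823 = 0.39761 ≈ 0.3976 bits

D_KL(Q||P) = Σ Q(x) log₂(Q(x)/P(x))

Computing term by term:
  Q(1)·log₂(Q(1)/P(1)) = 0.0883·log₂(0.0883/0.25) = -0.13258
  Q(2)·log₂(Q(2)/P(2)) = 0.1004·log₂(0.1004/0.25) = -0.13214
  Q(3)·log₂(Q(3)/P(3)) = 0.2706·log₂(0.2706/0.25) = 0.03091
  Q(4)·log₂(Q(4)/P(4)) = 0.5407·log₂(0.5407/0.25) = 0.60175

D_KL(Q||P) = -0.13258 - 0.13214 + 0.03091 + 0.60175 = 0.36794 ≈ 0.3679 bits

These are NOT equal (difference: 0.0297 bits). KL divergence is asymmetric: D_KL(P||Q) ≠ D_KL(Q||P) in general.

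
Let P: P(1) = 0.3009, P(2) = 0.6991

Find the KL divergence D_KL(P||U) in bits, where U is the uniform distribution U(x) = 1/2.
0.1176 bits

U(i) = 1/2 for all i

D_KL(P||U) = Σ P(x) log₂(P(x) / (1/2))
           = Σ P(x) log₂(P(x)) + log₂(2)
           = log₂(2) - H(P)

H(P) = -Σ P(x) log₂(P(x)):
  -P(1)·log₂(P(1)) = -(0.3009)·log₂(0.3009) = 0.52135
  -P(2)·log₂(P(2)) = -(0.6991)·log₂(0.6991) = 0.36104
H(P) = 0.52135 + 0.36104 = 0.88239 bits

log₂(2) = 1.00000 bits

D_KL(P||U) = 1.00000 - 0.88239 = 0.11761 ≈ 0.1176 bits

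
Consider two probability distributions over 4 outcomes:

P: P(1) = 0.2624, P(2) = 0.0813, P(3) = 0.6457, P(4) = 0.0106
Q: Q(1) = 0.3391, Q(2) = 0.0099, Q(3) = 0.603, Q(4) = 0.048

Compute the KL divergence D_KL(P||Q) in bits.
0.1905 bits

D_KL(P||Q) = Σ P(x) log₂(P(x)/Q(x))

Computing term by term:
  P(1)·log₂(P(1)/Q(1)) = 0.2624·log₂(0.2624/0.3391) = -0.09707
  P(2)·log₂(P(2)/Q(2)) = 0.0813·log₂(0.0813/0.0099) = 0.24697
  P(3)·log₂(P(3)/Q(3)) = 0.6457·log₂(0.6457/0.603) = 0.06373
  P(4)·log₂(P(4)/Q(4)) = 0.0106·log₂(0.0106/0.048) = -0.02310

D_KL(P||Q) = -0.09707 + 0.24697 + 0.06373 - 0.02310 = 0.19053 ≈ 0.1905 bits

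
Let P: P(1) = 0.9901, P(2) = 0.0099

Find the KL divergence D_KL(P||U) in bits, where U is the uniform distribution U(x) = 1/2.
0.9199 bits

U(i) = 1/2 for all i

D_KL(P||U) = Σ P(x) log₂(P(x) / (1/2))
           = Σ P(x) log₂(P(x)) + log₂(2)
           = log₂(2) - H(P)

H(P) = -Σ P(x) log₂(P(x)):
  -P(1)·log₂(P(1)) = -(0.9901)·log₂(0.9901) = 0.01421
  -P(2)·log₂(P(2)) = -(0.0099)·log₂(0.0099) = 0.06592
H(P) = 0.01421 + 0.06592 = 0.08013 bits

log₂(2) = 1.00000 bits

D_KL(P||U) = 1.00000 - 0.08013 = 0.91987 ≈ 0.9199 bits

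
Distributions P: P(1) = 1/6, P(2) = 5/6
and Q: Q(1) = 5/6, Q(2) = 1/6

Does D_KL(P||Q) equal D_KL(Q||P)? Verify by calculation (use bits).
D_KL(P||Q) = 1.5480 bits, D_KL(Q||P) = 1.5480 bits. Yes — for this pair D_KL(P||Q) = D_KL(Q||P).

D_KL(P||Q) = Σ P(x) log₂(P(x)/Q(x))

Computing term by term:
  P(1)·log₂(P(1)/Q(1)) = (1/6)·log₂((1/6)/(5/6)) = -0.38699
  P(2)·log₂(P(2)/Q(2)) = (5/6)·log₂((5/6)/(1/6)) = 1.93494

D_KL(P||Q) = -0.38699 + 1.93494 = 1.54795 ≈ 1.5480 bits

D_KL(Q||P) = Σ Q(x) log₂(Q(x)/P(x))

Computing term by term:
  Q(1)·log₂(Q(1)/P(1)) = (5/6)·log₂((5/6)/(1/6)) = 1.93494
  Q(2)·log₂(Q(2)/P(2)) = (1/6)·log₂((1/6)/(5/6)) = -0.38699

D_KL(Q||P) = 1.93494 - 0.38699 = 1.54795 ≈ 1.5480 bits

These ARE equal here. Q is P with outcomes relabeled (Q(1) = P(2), Q(2) = P(1)) by a relabeling that is its own inverse, so the two sums contain exactly the same terms in a different order. This is a special case — KL divergence is not symmetric in general: D_KL(P||Q) ≠ D_KL(Q||P) for most P, Q.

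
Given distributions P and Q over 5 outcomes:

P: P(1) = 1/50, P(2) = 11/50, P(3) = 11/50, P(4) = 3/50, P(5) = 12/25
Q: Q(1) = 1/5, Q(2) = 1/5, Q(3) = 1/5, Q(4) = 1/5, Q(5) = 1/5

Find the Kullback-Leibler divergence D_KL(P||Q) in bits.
0.4961 bits

D_KL(P||Q) = Σ P(x) log₂(P(x)/Q(x))

Computing term by term:
  P(1)·log₂(P(1)/Q(1)) = (1/50)·log₂((1/50)/(1/5)) = -0.06644
  P(2)·log₂(P(2)/Q(2)) = (11/50)·log₂((11/50)/(1/5)) = 0.03025
  P(3)·log₂(P(3)/Q(3)) = (11/50)·log₂((11/50)/(1/5)) = 0.03025
  P(4)·log₂(P(4)/Q(4)) = (3/50)·log₂((3/50)/(1/5)) = -0.10422
  P(5)·log₂(P(5)/Q(5)) = (12/25)·log₂((12/25)/(1/5)) = 0.60626

D_KL(P||Q) = -0.06644 + 0.03025 + 0.03025 - 0.10422 + 0.60626 = 0.49610 ≈ 0.4961 bits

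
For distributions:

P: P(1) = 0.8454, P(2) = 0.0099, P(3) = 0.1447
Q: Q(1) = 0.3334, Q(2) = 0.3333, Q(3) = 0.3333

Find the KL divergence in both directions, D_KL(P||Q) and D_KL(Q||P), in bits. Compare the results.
D_KL(P||Q) = 0.9104 bits, D_KL(Q||P) = 1.6446 bits. D_KL(Q||P) is larger than D_KL(P||Q) by 0.7342 bits; the two directions differ.

D_KL(P||Q) = Σ P(x) log₂(P(x)/Q(x))

Computing term by term:
  P(1)·log₂(P(1)/Q(1)) = 0.8454·log₂(0.8454/0.3334) = 1.13485
  P(2)·log₂(P(2)/Q(2)) = 0.0099·log₂(0.0099/0.3333) = -0.05023
  P(3)·log₂(P(3)/Q(3)) = 0.1447·log₂(0.1447/0.3333) = -0.17418

D_KL(P||Q) = 1.13485 - 0.05023 - 0.17418 = 0.91044 ≈ 0.9104 bits

D_KL(Q||P) = Σ Q(x) log₂(Q(x)/P(x))

Computing term by term:
  Q(1)·log₂(Q(1)/P(1)) = 0.3334·log₂(0.3334/0.8454) = -0.44755
  Q(2)·log₂(Q(2)/P(2)) = 0.3333·log₂(0.3333/0.0099) = 1.69091
  Q(3)·log₂(Q(3)/P(3)) = 0.3333·log₂(0.3333/0.1447) = 0.40121

D_KL(Q||P) = -0.44755 + 1.69091 + 0.40121 = 1.64457 ≈ 1.6446 bits

These are NOT equal (difference: 0.7342 bits). KL divergence is asymmetric: D_KL(P||Q) ≠ D_KL(Q||P) in general.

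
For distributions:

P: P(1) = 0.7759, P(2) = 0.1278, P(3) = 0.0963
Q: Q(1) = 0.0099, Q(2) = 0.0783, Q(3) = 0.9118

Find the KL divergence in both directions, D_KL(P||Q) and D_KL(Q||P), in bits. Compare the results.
D_KL(P||Q) = 4.6602 bits, D_KL(Q||P) = 2.8394 bits. D_KL(P||Q) is larger than D_KL(Q||P) by 1.8208 bits; the two directions differ.

D_KL(P||Q) = Σ P(x) log₂(P(x)/Q(x))

Computing term by term:
  P(1)·log₂(P(1)/Q(1)) = 0.7759·log₂(0.7759/0.0099) = 4.88219
  P(2)·log₂(P(2)/Q(2)) = 0.1278·log₂(0.1278/0.0783) = 0.09033
  P(3)·log₂(P(3)/Q(3)) = 0.0963·log₂(0.0963/0.9118) = -0.31231

D_KL(P||Q) = 4.88219 + 0.09033 - 0.31231 = 4.66021 ≈ 4.6602 bits

D_KL(Q||P) = Σ Q(x) log₂(Q(x)/P(x))

Computing term by term:
  Q(1)·log₂(Q(1)/P(1)) = 0.0099·log₂(0.0099/0.7759) = -0.06229
  Q(2)·log₂(Q(2)/P(2)) = 0.0783·log₂(0.0783/0.1278) = -0.05534
  Q(3)·log₂(Q(3)/P(3)) = 0.9118·log₂(0.9118/0.0963) = 2.95707

D_KL(Q||P) = -0.06229 - 0.05534 + 2.95707 = 2.83944 ≈ 2.8394 bits

These are NOT equal (difference: 1.8208 bits). KL divergence is asymmetric: D_KL(P||Q) ≠ D_KL(Q||P) in general.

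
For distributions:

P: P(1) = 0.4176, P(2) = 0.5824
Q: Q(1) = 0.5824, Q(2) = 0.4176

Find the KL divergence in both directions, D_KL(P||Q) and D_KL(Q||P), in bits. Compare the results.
D_KL(P||Q) = 0.0791 bits, D_KL(Q||P) = 0.0791 bits. The two directions give exactly the same value for this pair.

D_KL(P||Q) = Σ P(x) log₂(P(x)/Q(x))

Computing term by term:
  P(1)·log₂(P(1)/Q(1)) = 0.4176·log₂(0.4176/0.5824) = -0.20040
  P(2)·log₂(P(2)/Q(2)) = 0.5824·log₂(0.5824/0.4176) = 0.27949

D_KL(P||Q) = -0.20040 + 0.27949 = 0.07909 ≈ 0.0791 bits

D_KL(Q||P) = Σ Q(x) log₂(Q(x)/P(x))

Computing term by term:
  Q(1)·log₂(Q(1)/P(1)) = 0.5824·log₂(0.5824/0.4176) = 0.27949
  Q(2)·log₂(Q(2)/P(2)) = 0.4176·log₂(0.4176/0.5824) = -0.20040

D_KL(Q||P) = 0.27949 - 0.20040 = 0.07909 ≈ 0.0791 bits

These ARE equal here. Q is P with outcomes relabeled (Q(1) = P(2), Q(2) = P(1)) by a relabeling that is its own inverse, so the two sums contain exactly the same terms in a different order. This is a special case — KL divergence is not symmetric in general: D_KL(P||Q) ≠ D_KL(Q||P) for most P, Q.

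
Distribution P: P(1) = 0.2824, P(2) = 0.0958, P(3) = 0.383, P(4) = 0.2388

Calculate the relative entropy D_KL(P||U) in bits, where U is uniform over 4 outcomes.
0.1370 bits

U(i) = 1/4 for all i

D_KL(P||U) = Σ P(x) log₂(P(x) / (1/4))
           = Σ P(x) log₂(P(x)) + log₂(4)
           = log₂(4) - H(P)

H(P) = -Σ P(x) log₂(P(x)):
  -P(1)·log₂(P(1)) = -(0.2824)·log₂(0.2824) = 0.51515
  -P(2)·log₂(P(2)) = -(0.0958)·log₂(0.0958) = 0.32417
  -P(3)·log₂(P(3)) = -(0.383)·log₂(0.383) = 0.53030
  -P(4)·log₂(P(4)) = -(0.2388)·log₂(0.2388) = 0.49339
H(P) = 0.51515 + 0.32417 + 0.53030 + 0.49339 = 1.86301 bits

log₂(4) = 2.00000 bits

D_KL(P||U) = 2.00000 - 1.86301 = 0.13699 ≈ 0.1370 bits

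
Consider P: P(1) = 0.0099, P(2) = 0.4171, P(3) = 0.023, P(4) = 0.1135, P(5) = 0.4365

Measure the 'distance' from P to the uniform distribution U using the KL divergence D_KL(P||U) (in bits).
0.7263 bits

U(i) = 1/5 for all i

D_KL(P||U) = Σ P(x) log₂(P(x) / (1/5))
           = Σ P(x) log₂(P(x)) + log₂(5)
           = log₂(5) - H(P)

H(P) = -Σ P(x) log₂(P(x)):
  -P(1)·log₂(P(1)) = -(0.0099)·log₂(0.0099) = 0.06592
  -P(2)·log₂(P(2)) = -(0.4171)·log₂(0.4171) = 0.52619
  -P(3)·log₂(P(3)) = -(0.023)·log₂(0.023) = 0.12517
  -P(4)·log₂(P(4)) = -(0.1135)·log₂(0.1135) = 0.35630
  -P(5)·log₂(P(5)) = -(0.4365)·log₂(0.4365) = 0.52203
H(P) = 0.06592 + 0.52619 + 0.12517 + 0.35630 + 0.52203 = 1.59561 bits

log₂(5) = 2.32193 bits

D_KL(P||U) = 2.32193 - 1.59561 = 0.72632 ≈ 0.7263 bits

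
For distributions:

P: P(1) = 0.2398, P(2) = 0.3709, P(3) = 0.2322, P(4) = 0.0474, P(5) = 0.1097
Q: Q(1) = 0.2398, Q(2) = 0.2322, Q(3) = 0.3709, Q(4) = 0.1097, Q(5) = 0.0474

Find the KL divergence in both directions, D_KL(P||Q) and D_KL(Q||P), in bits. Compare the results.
D_KL(P||Q) = 0.1691 bits, D_KL(Q||P) = 0.1691 bits. The two directions give exactly the same value for this pair.

D_KL(P||Q) = Σ P(x) log₂(P(x)/Q(x))

Computing term by term:
  P(1)·log₂(P(1)/Q(1)) = 0.2398·log₂(0.2398/0.2398) = 0.00000
  P(2)·log₂(P(2)/Q(2)) = 0.3709·log₂(0.3709/0.2322) = 0.25060
  P(3)·log₂(P(3)/Q(3)) = 0.2322·log₂(0.2322/0.3709) = -0.15689
  P(4)·log₂(P(4)/Q(4)) = 0.0474·log₂(0.0474/0.1097) = -0.05738
  P(5)·log₂(P(5)/Q(5)) = 0.1097·log₂(0.1097/0.0474) = 0.13280

D_KL(P||Q) = 0.00000 + 0.25060 - 0.15689 - 0.05738 + 0.13280 = 0.16913 ≈ 0.1691 bits

D_KL(Q||P) = Σ Q(x) log₂(Q(x)/P(x))

Computing term by term:
  Q(1)·log₂(Q(1)/P(1)) = 0.2398·log₂(0.2398/0.2398) = 0.00000
  Q(2)·log₂(Q(2)/P(2)) = 0.2322·log₂(0.2322/0.3709) = -0.15689
  Q(3)·log₂(Q(3)/P(3)) = 0.3709·log₂(0.3709/0.2322) = 0.25060
  Q(4)·log₂(Q(4)/P(4)) = 0.1097·log₂(0.1097/0.0474) = 0.13280
  Q(5)·log₂(Q(5)/P(5)) = 0.0474·log₂(0.0474/0.1097) = -0.05738

D_KL(Q||P) = 0.00000 - 0.15689 + 0.25060 + 0.13280 - 0.05738 = 0.16913 ≈ 0.1691 bits

These ARE equal here. Q is P with outcomes relabeled (Q(2) = P(3), Q(3) = P(2), Q(4) = P(5), Q(5) = P(4)) by a relabeling that is its own inverse, so the two sums contain exactly the same terms in a different order. This is a special case — KL divergence is not symmetric in general: D_KL(P||Q) ≠ D_KL(Q||P) for most P, Q.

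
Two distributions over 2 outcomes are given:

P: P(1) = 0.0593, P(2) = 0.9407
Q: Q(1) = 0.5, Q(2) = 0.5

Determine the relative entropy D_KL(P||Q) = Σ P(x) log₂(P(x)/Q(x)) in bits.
0.6753 bits

D_KL(P||Q) = Σ P(x) log₂(P(x)/Q(x))

Computing term by term:
  P(1)·log₂(P(1)/Q(1)) = 0.0593·log₂(0.0593/0.5) = -0.18240
  P(2)·log₂(P(2)/Q(2)) = 0.9407·log₂(0.9407/0.5) = 0.85774

D_KL(P||Q) = -0.18240 + 0.85774 = 0.67534 ≈ 0.6753 bits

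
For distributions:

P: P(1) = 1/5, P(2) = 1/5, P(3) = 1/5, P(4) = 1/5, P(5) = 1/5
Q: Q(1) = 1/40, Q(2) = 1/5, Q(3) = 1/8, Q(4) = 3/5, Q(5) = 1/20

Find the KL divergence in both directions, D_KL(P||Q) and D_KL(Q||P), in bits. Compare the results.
D_KL(P||Q) = 0.8186 bits, D_KL(Q||P) = 0.6912 bits. D_KL(P||Q) is larger than D_KL(Q||P) by 0.1274 bits; the two directions differ.

D_KL(P||Q) = Σ P(x) log₂(P(x)/Q(x))

Computing term by term:
  P(1)·log₂(P(1)/Q(1)) = (1/5)·log₂((1/5)/(1/40)) = 0.60000
  P(2)·log₂(P(2)/Q(2)) = (1/5)·log₂((1/5)/(1/5)) = 0.00000
  P(3)·log₂(P(3)/Q(3)) = (1/5)·log₂((1/5)/(1/8)) = 0.13561
  P(4)·log₂(P(4)/Q(4)) = (1/5)·log₂((1/5)/(3/5)) = -0.31699
  P(5)·log₂(P(5)/Q(5)) = (1/5)·log₂((1/5)/(1/20)) = 0.40000

D_KL(P||Q) = 0.60000 + 0.00000 + 0.13561 - 0.31699 + 0.40000 = 0.81862 ≈ 0.8186 bits

D_KL(Q||P) = Σ Q(x) log₂(Q(x)/P(x))

Computing term by term:
  Q(1)·log₂(Q(1)/P(1)) = (1/40)·log₂((1/40)/(1/5)) = -0.07500
  Q(2)·log₂(Q(2)/P(2)) = (1/5)·log₂((1/5)/(1/5)) = 0.00000
  Q(3)·log₂(Q(3)/P(3)) = (1/8)·log₂((1/8)/(1/5)) = -0.08476
  Q(4)·log₂(Q(4)/P(4)) = (3/5)·log₂((3/5)/(1/5)) = 0.95098
  Q(5)·log₂(Q(5)/P(5)) = (1/20)·log₂((1/20)/(1/5)) = -0.10000

D_KL(Q||P) = -0.07500 + 0.00000 - 0.08476 + 0.95098 - 0.10000 = 0.69122 ≈ 0.6912 bits

These are NOT equal (difference: 0.1274 bits). KL divergence is asymmetric: D_KL(P||Q) ≠ D_KL(Q||P) in general.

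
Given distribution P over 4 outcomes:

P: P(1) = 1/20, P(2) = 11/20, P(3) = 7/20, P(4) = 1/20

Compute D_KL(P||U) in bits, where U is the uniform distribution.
0.5633 bits

U(i) = 1/4 for all i

D_KL(P||U) = Σ P(x) log₂(P(x) / (1/4))
           = Σ P(x) log₂(P(x)) + log₂(4)
           = log₂(4) - H(P)

H(P) = -Σ P(x) log₂(P(x)):
  -P(1)·log₂(P(1)) = -(1/20)·log₂(1/20) = 0.21610
  -P(2)·log₂(P(2)) = -(11/20)·log₂(11/20) = 0.47437
  -P(3)·log₂(P(3)) = -(7/20)·log₂(7/20) = 0.53010
  -P(4)·log₂(P(4)) = -(1/20)·log₂(1/20) = 0.21610
H(P) = 0.21610 + 0.47437 + 0.53010 + 0.21610 = 1.43667 bits

log₂(4) = 2.00000 bits

D_KL(P||U) = 2.00000 - 1.43667 = 0.56333 ≈ 0.5633 bits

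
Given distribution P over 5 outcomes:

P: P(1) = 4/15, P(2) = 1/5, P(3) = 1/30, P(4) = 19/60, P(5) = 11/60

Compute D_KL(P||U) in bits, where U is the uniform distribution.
0.2114 bits

U(i) = 1/5 for all i

D_KL(P||U) = Σ P(x) log₂(P(x) / (1/5))
           = Σ P(x) log₂(P(x)) + log₂(5)
           = log₂(5) - H(P)

H(P) = -Σ P(x) log₂(P(x)):
  -P(1)·log₂(P(1)) = -(4/15)·log₂(4/15) = 0.50850
  -P(2)·log₂(P(2)) = -(1/5)·log₂(1/5) = 0.46439
  -P(3)·log₂(P(3)) = -(1/30)·log₂(1/30) = 0.16356
  -P(4)·log₂(P(4)) = -(19/60)·log₂(19/60) = 0.52534
  -P(5)·log₂(P(5)) = -(11/60)·log₂(11/60) = 0.44870
H(P) = 0.50850 + 0.46439 + 0.16356 + 0.52534 + 0.44870 = 2.11049 bits

log₂(5) = 2.32193 bits

D_KL(P||U) = 2.32193 - 2.11049 = 0.21144 ≈ 0.2114 bits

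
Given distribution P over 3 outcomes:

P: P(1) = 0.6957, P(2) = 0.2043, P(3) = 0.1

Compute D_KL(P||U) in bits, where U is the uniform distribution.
0.4205 bits

U(i) = 1/3 for all i

D_KL(P||U) = Σ P(x) log₂(P(x) / (1/3))
           = Σ P(x) log₂(P(x)) + log₂(3)
           = log₂(3) - H(P)

H(P) = -Σ P(x) log₂(P(x)):
  -P(1)·log₂(P(1)) = -(0.6957)·log₂(0.6957) = 0.36417
  -P(2)·log₂(P(2)) = -(0.2043)·log₂(0.2043) = 0.46810
  -P(3)·log₂(P(3)) = -(0.1)·log₂(0.1) = 0.33219
H(P) = 0.36417 + 0.46810 + 0.33219 = 1.16446 bits

log₂(3) = 1.58496 bits

D_KL(P||U) = 1.58496 - 1.16446 = 0.42050 ≈ 0.4205 bits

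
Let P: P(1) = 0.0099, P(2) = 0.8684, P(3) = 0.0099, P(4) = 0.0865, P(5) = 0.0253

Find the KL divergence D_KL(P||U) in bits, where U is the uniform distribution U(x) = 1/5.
1.5737 bits

U(i) = 1/5 for all i

D_KL(P||U) = Σ P(x) log₂(P(x) / (1/5))
           = Σ P(x) log₂(P(x)) + log₂(5)
           = log₂(5) - H(P)

H(P) = -Σ P(x) log₂(P(x)):
  -P(1)·log₂(P(1)) = -(0.0099)·log₂(0.0099) = 0.06592
  -P(2)·log₂(P(2)) = -(0.8684)·log₂(0.8684) = 0.17678
  -P(3)·log₂(P(3)) = -(0.0099)·log₂(0.0099) = 0.06592
  -P(4)·log₂(P(4)) = -(0.0865)·log₂(0.0865) = 0.30544
  -P(5)·log₂(P(5)) = -(0.0253)·log₂(0.0253) = 0.13421
H(P) = 0.06592 + 0.17678 + 0.06592 + 0.30544 + 0.13421 = 0.74827 bits

log₂(5) = 2.32193 bits

D_KL(P||U) = 2.32193 - 0.74827 = 1.57366 ≈ 1.5737 bits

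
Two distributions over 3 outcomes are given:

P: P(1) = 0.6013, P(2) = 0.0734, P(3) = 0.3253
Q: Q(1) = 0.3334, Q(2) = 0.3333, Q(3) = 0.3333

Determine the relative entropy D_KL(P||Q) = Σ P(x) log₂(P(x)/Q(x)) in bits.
0.3400 bits

D_KL(P||Q) = Σ P(x) log₂(P(x)/Q(x))

Computing term by term:
  P(1)·log₂(P(1)/Q(1)) = 0.6013·log₂(0.6013/0.3334) = 0.51160
  P(2)·log₂(P(2)/Q(2)) = 0.0734·log₂(0.0734/0.3333) = -0.16023
  P(3)·log₂(P(3)/Q(3)) = 0.3253·log₂(0.3253/0.3333) = -0.01140

D_KL(P||Q) = 0.51160 - 0.16023 - 0.01140 = 0.33997 ≈ 0.3400 bits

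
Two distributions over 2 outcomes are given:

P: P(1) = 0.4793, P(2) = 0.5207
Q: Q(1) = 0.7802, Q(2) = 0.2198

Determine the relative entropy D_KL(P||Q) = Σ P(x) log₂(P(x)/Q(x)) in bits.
0.3110 bits

D_KL(P||Q) = Σ P(x) log₂(P(x)/Q(x))

Computing term by term:
  P(1)·log₂(P(1)/Q(1)) = 0.4793·log₂(0.4793/0.7802) = -0.33691
  P(2)·log₂(P(2)/Q(2)) = 0.5207·log₂(0.5207/0.2198) = 0.64789

D_KL(P||Q) = -0.33691 + 0.64789 = 0.31098 ≈ 0.3110 bits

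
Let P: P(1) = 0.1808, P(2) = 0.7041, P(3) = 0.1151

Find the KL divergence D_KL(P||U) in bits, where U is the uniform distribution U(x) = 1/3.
0.4235 bits

U(i) = 1/3 for all i

D_KL(P||U) = Σ P(x) log₂(P(x) / (1/3))
           = Σ P(x) log₂(P(x)) + log₂(3)
           = log₂(3) - H(P)

H(P) = -Σ P(x) log₂(P(x)):
  -P(1)·log₂(P(1)) = -(0.1808)·log₂(0.1808) = 0.44613
  -P(2)·log₂(P(2)) = -(0.7041)·log₂(0.7041) = 0.35638
  -P(3)·log₂(P(3)) = -(0.1151)·log₂(0.1151) = 0.35900
H(P) = 0.44613 + 0.35638 + 0.35900 = 1.16151 bits

log₂(3) = 1.58496 bits

D_KL(P||U) = 1.58496 - 1.16151 = 0.42345 ≈ 0.4235 bits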